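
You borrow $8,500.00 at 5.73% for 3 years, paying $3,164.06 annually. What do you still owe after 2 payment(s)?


Formula: Balance = PV*(1+r)^k - PMT*((1+r)^k - 1)/r
Growth: (1 + 0.0573)^2 = 1.117883
Accumulated factor: ((1+r)^k - 1)/r = 2.0573
Balance = $8,500.00 * 1.117883 - $3,164.06 * 2.0573
Balance = $2,992.59

$2,992.59


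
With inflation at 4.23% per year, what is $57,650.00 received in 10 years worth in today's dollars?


Formula: Real value = nominal / (1 + inflation)^years
Price level: (1 + 0.0423)^10 = 1.513308
Real value = $57,650.00 / 1.513308 = $38,095.35

$38,095.35


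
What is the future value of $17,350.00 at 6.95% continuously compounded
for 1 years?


Formula: FV = P * e^(r*t)
Exponent: r*t = 0.0695 * 1 = 0.0695
e^(0.0695) = 1.071972
FV = $17,350.00 * 1.071972 = $18,598.72

$18,598.72


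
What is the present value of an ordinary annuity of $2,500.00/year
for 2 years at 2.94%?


Formula: PV = PMT * (1 - (1+r)^(-n)) / r
Discount factor: (1 + 0.0294)^(-2) = 0.943695
Bracket: 1 - 0.943695 = 0.056305
PV = $2,500.00 * 0.056305 / 0.0294 = $4,787.84

$4,787.84


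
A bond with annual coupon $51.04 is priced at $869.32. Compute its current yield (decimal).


Formula: Current yield = annual coupon / price
Substituting: CY = $51.04 / $869.32
CY = 0.058713

0.058713


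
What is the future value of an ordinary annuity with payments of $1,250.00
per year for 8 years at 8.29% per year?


Formula: FV = PMT * ((1+r)^n - 1) / r
Growth factor: (1 + 0.0829)^8 = 1.891067
Numerator: 1.891067 - 1 = 0.891067
FV = $1,250.00 * 0.891067 / 0.0829 = $13,435.87

$13,435.87


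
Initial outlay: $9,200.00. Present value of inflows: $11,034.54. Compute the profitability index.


Formula: PI = PV(cash flows) / initial investment
Substituting: PI = $11,034.54 / $9,200.00
PI = 1.1994

1.1994


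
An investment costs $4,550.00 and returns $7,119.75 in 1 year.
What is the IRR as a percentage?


Formula: IRR = C1/C0 - 1
Substituting: IRR = $7,119.75 / $4,550.00 - 1
Ratio: 1.56478 - 1 = 0.56478
IRR = 56.478%

56.478%


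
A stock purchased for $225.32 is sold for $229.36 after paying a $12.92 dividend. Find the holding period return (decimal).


Formula: HPR = (P1 - P0 + D) / P0
Gain: $229.36 - $225.32 + $12.92 = $16.96
HPR = $16.96 / $225.32 = 0.0753

0.0753


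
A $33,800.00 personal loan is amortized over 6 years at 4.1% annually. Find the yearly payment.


Formula: PMT = PV * r / (1 - (1+r)^(-n))
Denominator: 1 - (1 + 0.041)^(-6) = 0.21423
Numerator: $33,800.00 * 0.041 = 1385.8
PMT = 1385.8 / 0.21423 = $6,468.76

$6,468.76


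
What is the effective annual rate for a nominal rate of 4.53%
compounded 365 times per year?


Formula: EAR = (1 + r/m)^m - 1
Period rate: r/m = 0.0453 / 365 = 0.000124
Compounding: (1 + 0.000124)^365 = 1.046339
EAR = 1.046339 - 1 = 0.046339

0.046339


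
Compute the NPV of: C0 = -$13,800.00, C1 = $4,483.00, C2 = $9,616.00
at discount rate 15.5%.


Formula: NPV = C0 + C1/(1+r) + C2/(1+r)^2
Discount C1: $4,483.00 / (1 + 0.155) = $3,881.39
Discount C2: $9,616.00 / (1 + 0.155)^2 = $7,208.26
NPV = -$13,800.00 + $3,881.39 + $7,208.26 = -$2,710.35

-$2,710.35


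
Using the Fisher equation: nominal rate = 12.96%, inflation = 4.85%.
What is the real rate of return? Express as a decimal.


Formula: (1 + r_real) = (1 + r_nom) / (1 + inflation)
Substituting: (1 + r_real) = 1.1296 / 1.0485
(1 + r_real) = 1.077349
r_real = 1.077349 - 1 = 0.077349

0.077349


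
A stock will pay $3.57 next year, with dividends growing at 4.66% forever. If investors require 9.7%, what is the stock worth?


Formula: P = D1 / (r - g)
Spread: r - g = 0.097 - 0.0466 = 0.0504
Substituting: P = $3.57 / 0.0504
P = $70.83

$70.83


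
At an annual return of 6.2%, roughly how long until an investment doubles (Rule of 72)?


Formula: Years ≈ 72 / r
Substituting: Years ≈ 72 / 6.2
Years ≈ 11.6

11.6 years


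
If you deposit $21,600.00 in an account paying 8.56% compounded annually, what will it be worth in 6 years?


Formula: FV = P * (1 + r)^n
Substituting: FV = $21,600.00 * (1 + 0.0856)^6
Growth factor: (1.0856)^6 = 1.636888
FV = $21,600.00 * 1.636888 = $35,356.78

$35,356.78


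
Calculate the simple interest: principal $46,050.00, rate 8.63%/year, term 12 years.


Formula: I = P * r * t
Substituting: I = $46,050.00 * 0.0863 * 12
Step: I = $46,050.00 * 1.0356
I = $47,689.38

$47,689.38


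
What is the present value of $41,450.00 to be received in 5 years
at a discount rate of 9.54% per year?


Formula: PV = FV / (1 + r)^n
Substituting: PV = $41,450.00 / (1 + 0.0954)^5
Discount factor: (1.0954)^5 = 1.577116
PV = $41,450.00 / 1.577116 = $26,282.15

$26,282.15


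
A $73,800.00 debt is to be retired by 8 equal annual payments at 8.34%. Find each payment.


Formula: PMT = PV * r / (1 - (1+r)^(-n))
Denominator: 1 - (1 + 0.0834)^(-8) = 0.473147
Numerator: $73,800.00 * 0.0834 = 6154.92
PMT = 6154.92 / 0.473147 = $13,008.47

$13,008.47


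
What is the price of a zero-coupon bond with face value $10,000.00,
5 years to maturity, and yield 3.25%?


Formula: Price = FV / (1 + r)^n
Substituting: Price = $10,000.00 / (1 + 0.0325)^5
Discount factor: (1.0325)^5 = 1.173411
Price = $10,000.00 / 1.173411 = $8,522.16

$8,522.16


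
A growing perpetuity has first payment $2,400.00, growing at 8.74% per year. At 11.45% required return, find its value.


Formula: PV = C / (r - g)
Spread: r - g = 0.1145 - 0.0874 = 0.0271
Substituting: PV = $2,400.00 / 0.0271
PV = $88,560.89

$88,560.89


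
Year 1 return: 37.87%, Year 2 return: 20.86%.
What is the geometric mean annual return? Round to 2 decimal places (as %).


Formula: Geometric mean = ((1+r1)*(1+r2))^(1/2) - 1
Product: (1 + 0.3787) * (1 + 0.2086) = 1.3787 * 1.2086 = 1.666297
Square root: 1.666297^0.5 = 1.290851
Geometric mean = 1.290851 - 1 = 0.290851
As percentage: 29.09%

29.09%


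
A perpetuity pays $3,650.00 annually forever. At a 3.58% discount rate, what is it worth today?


Formula: PV = C / r
Substituting: PV = $3,650.00 / 0.0358
PV = $101,955.31

$101,955.31


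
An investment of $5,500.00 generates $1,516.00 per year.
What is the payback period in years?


Formula: Payback = investment / annual cash flow
Substituting: Payback = $5,500.00 / $1,516.00
Payback = 3.628 years

3.628 years


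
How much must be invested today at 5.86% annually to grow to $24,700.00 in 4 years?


Formula: PV = FV / (1 + r)^n
Substituting: PV = $24,700.00 / (1 + 0.0586)^4
Discount factor: (1.0586)^4 = 1.25582
PV = $24,700.00 / 1.25582 = $19,668.42

$19,668.42


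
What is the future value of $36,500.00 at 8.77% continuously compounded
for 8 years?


Formula: FV = P * e^(r*t)
Exponent: r*t = 0.0877 * 8 = 0.7016
e^(0.7016) = 2.016977
FV = $36,500.00 * 2.016977 = $73,619.67

$73,619.67


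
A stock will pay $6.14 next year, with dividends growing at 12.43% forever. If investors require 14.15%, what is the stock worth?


Formula: P = D1 / (r - g)
Spread: r - g = 0.1415 - 0.1243 = 0.0172
Substituting: P = $6.14 / 0.0172
P = $356.98

$356.98


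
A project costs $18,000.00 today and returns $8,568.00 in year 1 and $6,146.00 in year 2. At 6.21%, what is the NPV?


Formula: NPV = C0 + C1/(1+r) + C2/(1+r)^2
Discount C1: $8,568.00 / (1 + 0.0621) = $8,067.04
Discount C2: $6,146.00 / (1 + 0.0621)^2 = $5,448.31
NPV = -$18,000.00 + $8,067.04 + $5,448.31 = -$4,484.65

-$4,484.65


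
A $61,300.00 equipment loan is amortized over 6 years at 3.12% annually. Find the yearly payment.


Formula: PMT = PV * r / (1 - (1+r)^(-n))
Denominator: 1 - (1 + 0.0312)^(-6) = 0.168346
Numerator: $61,300.00 * 0.0312 = 1912.56
PMT = 1912.56 / 0.168346 = $11,360.87

$11,360.87


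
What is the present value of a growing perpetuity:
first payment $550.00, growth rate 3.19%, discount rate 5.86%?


Formula: PV = C / (r - g)
Spread: r - g = 0.0586 - 0.0319 = 0.0267
Substituting: PV = $550.00 / 0.0267
PV = $20,599.25

$20,599.25


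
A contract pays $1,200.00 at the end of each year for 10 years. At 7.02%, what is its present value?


Formula: PV = PMT * (1 - (1+r)^(-n)) / r
Discount factor: (1 + 0.0702)^(-10) = 0.5074
Bracket: 1 - 0.5074 = 0.4926
PV = $1,200.00 * 0.4926 / 0.0702 = $8,420.51

$8,420.51


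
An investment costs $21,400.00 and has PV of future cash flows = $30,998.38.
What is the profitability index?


Formula: PI = PV(cash flows) / initial investment
Substituting: PI = $30,998.38 / $21,400.00
PI = 1.4485

1.4485


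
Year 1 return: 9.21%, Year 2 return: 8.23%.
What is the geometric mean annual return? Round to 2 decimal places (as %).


Formula: Geometric mean = ((1+r1)*(1+r2))^(1/2) - 1
Product: (1 + 0.0921) * (1 + 0.0823) = 1.0921 * 1.0823 = 1.18198
Square root: 1.18198^0.5 = 1.087189
Geometric mean = 1.087189 - 1 = 0.087189
As percentage: 8.72%

8.72%


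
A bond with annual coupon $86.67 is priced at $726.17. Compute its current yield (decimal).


Formula: Current yield = annual coupon / price
Substituting: CY = $86.67 / $726.17
CY = 0.119352

0.119352


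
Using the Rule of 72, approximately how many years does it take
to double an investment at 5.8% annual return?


Formula: Years ≈ 72 / r
Substituting: Years ≈ 72 / 5.8
Years ≈ 12.4

12.4 years


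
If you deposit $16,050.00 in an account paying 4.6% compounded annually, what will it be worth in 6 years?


Formula: FV = P * (1 + r)^n
Substituting: FV = $16,050.00 * (1 + 0.046)^6
Growth factor: (1.046)^6 = 1.309755
FV = $16,050.00 * 1.309755 = $21,021.57

$21,021.57


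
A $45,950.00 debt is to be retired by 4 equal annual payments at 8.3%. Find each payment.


Formula: PMT = PV * r / (1 - (1+r)^(-n))
Denominator: 1 - (1 + 0.083)^(-4) = 0.273081
Numerator: $45,950.00 * 0.083 = 3813.85
PMT = 3813.85 / 0.273081 = $13,966.02

$13,966.02


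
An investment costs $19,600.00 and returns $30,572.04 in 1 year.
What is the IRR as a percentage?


Formula: IRR = C1/C0 - 1
Substituting: IRR = $30,572.04 / $19,600.00 - 1
Ratio: 1.559798 - 1 = 0.559798
IRR = 55.9798%

55.9798%


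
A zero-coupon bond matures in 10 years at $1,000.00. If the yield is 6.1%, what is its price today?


Formula: Price = FV / (1 + r)^n
Substituting: Price = $1,000.00 / (1 + 0.061)^10
Discount factor: (1.061)^10 = 1.807814
Price = $1,000.00 / 1.807814 = $553.15

$553.15


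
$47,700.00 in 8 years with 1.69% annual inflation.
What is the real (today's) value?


Formula: Real value = nominal / (1 + inflation)^years
Price level: (1 + 0.0169)^8 = 1.143473
Real value = $47,700.00 / 1.143473 = $41,715.01

$41,715.01


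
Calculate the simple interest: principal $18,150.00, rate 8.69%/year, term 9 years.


Formula: I = P * r * t
Substituting: I = $18,150.00 * 0.0869 * 9
Step: I = $18,150.00 * 0.7821
I = $14,195.12

$14,195.12


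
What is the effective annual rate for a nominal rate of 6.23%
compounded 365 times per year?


Formula: EAR = (1 + r/m)^m - 1
Period rate: r/m = 0.0623 / 365 = 0.000171
Compounding: (1 + 0.000171)^365 = 1.064276
EAR = 1.064276 - 1 = 0.064276

0.064276


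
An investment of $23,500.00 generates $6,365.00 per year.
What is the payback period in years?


Formula: Payback = investment / annual cash flow
Substituting: Payback = $23,500.00 / $6,365.00
Payback = 3.6921 years

3.6921 years


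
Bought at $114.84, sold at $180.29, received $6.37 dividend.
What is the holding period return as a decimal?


Formula: HPR = (P1 - P0 + D) / P0
Gain: $180.29 - $114.84 + $6.37 = $71.82
HPR = $71.82 / $114.84 = 0.6254

0.6254


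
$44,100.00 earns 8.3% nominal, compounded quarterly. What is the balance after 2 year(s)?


Formula: FV = P * (1 + r/m)^(m*t)
Period rate: r/m = 0.083 / 4 = 0.02075
Total periods: m*t = 4 * 2 = 8
Growth factor: (1 + 0.02075)^8 = 1.178569
FV = $44,100.00 * 1.178569 = $51,974.90

$51,974.90


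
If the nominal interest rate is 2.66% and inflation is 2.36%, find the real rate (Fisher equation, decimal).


Formula: (1 + r_real) = (1 + r_nom) / (1 + inflation)
Substituting: (1 + r_real) = 1.0266 / 1.0236
(1 + r_real) = 1.002931
r_real = 1.002931 - 1 = 0.002931

0.002931


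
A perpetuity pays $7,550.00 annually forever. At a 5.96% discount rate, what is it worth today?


Formula: PV = C / r
Substituting: PV = $7,550.00 / 0.0596
PV = $126,677.85

$126,677.85


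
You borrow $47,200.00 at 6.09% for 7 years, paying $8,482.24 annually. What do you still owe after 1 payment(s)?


Formula: Balance = PV*(1+r)^k - PMT*((1+r)^k - 1)/r
Growth: (1 + 0.0609)^1 = 1.0609
Accumulated factor: ((1+r)^k - 1)/r = 1.0
Balance = $47,200.00 * 1.0609 - $8,482.24 * 1.0
Balance = $41,592.24

$41,592.24


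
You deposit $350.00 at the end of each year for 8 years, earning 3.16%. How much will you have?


Formula: FV = PMT * ((1+r)^n - 1) / r
Growth factor: (1 + 0.0316)^8 = 1.282598
Numerator: 1.282598 - 1 = 0.282598
FV = $350.00 * 0.282598 / 0.0316 = $3,130.04

$3,130.04


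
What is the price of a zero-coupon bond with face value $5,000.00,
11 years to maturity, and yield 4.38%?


Formula: Price = FV / (1 + r)^n
Substituting: Price = $5,000.00 / (1 + 0.0438)^11
Discount factor: (1.0438)^11 = 1.602471
Price = $5,000.00 / 1.602471 = $3,120.18

$3,120.18


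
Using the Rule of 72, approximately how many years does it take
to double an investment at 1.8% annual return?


Formula: Years ≈ 72 / r
Substituting: Years ≈ 72 / 1.8
Years ≈ 40.0

40.0 years


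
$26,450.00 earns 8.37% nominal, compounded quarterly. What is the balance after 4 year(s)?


Formula: FV = P * (1 + r/m)^(m*t)
Period rate: r/m = 0.0837 / 4 = 0.020925
Total periods: m*t = 4 * 4 = 16
Growth factor: (1 + 0.020925)^16 = 1.392841
FV = $26,450.00 * 1.392841 = $36,840.63

$36,840.63


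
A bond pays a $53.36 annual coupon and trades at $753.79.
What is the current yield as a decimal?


Formula: Current yield = annual coupon / price
Substituting: CY = $53.36 / $753.79
CY = 0.070789

0.070789


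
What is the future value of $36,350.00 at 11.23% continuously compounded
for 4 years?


Formula: FV = P * e^(r*t)
Exponent: r*t = 0.1123 * 4 = 0.4492
e^(0.4492) = 1.567058
FV = $36,350.00 * 1.567058 = $56,962.56

$56,962.56


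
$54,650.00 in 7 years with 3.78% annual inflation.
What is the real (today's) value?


Formula: Real value = nominal / (1 + inflation)^years
Price level: (1 + 0.0378)^7 = 1.296569
Real value = $54,650.00 / 1.296569 = $42,149.70

$42,149.70


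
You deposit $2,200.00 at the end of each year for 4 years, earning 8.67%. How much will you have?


Formula: FV = PMT * ((1+r)^n - 1) / r
Growth factor: (1 + 0.0867)^4 = 1.394565
Numerator: 1.394565 - 1 = 0.394565
FV = $2,200.00 * 0.394565 / 0.0867 = $10,012.02

$10,012.02


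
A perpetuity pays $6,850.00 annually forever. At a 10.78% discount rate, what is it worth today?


Formula: PV = C / r
Substituting: PV = $6,850.00 / 0.1078
PV = $63,543.60

$63,543.60


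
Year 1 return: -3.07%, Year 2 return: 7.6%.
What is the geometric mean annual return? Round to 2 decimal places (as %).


Formula: Geometric mean = ((1+r1)*(1+r2))^(1/2) - 1
Product: (1 + -0.0307) * (1 + 0.076) = 0.9693 * 1.076 = 1.042967
Square root: 1.042967^0.5 = 1.021257
Geometric mean = 1.021257 - 1 = 0.021257
As percentage: 2.13%

2.13%


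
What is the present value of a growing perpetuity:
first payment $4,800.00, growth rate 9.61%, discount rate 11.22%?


Formula: PV = C / (r - g)
Spread: r - g = 0.1122 - 0.0961 = 0.0161
Substituting: PV = $4,800.00 / 0.0161
PV = $298,136.65

$298,136.65


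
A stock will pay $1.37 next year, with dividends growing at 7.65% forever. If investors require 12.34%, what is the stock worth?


Formula: P = D1 / (r - g)
Spread: r - g = 0.1234 - 0.0765 = 0.0469
Substituting: P = $1.37 / 0.0469
P = $29.21

$29.21


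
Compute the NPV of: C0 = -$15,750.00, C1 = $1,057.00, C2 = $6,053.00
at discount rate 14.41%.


Formula: NPV = C0 + C1/(1+r) + C2/(1+r)^2
Discount C1: $1,057.00 / (1 + 0.1441) = $923.87
Discount C2: $6,053.00 / (1 + 0.1441)^2 = $4,624.26
NPV = -$15,750.00 + $923.87 + $4,624.26 = -$10,201.86

-$10,201.86


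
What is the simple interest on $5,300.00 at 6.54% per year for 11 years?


Formula: I = P * r * t
Substituting: I = $5,300.00 * 0.0654 * 11
Step: I = $5,300.00 * 0.7194
I = $3,812.82

$3,812.82


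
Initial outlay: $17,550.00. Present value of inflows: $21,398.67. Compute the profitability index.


Formula: PI = PV(cash flows) / initial investment
Substituting: PI = $21,398.67 / $17,550.00
PI = 1.2193

1.2193


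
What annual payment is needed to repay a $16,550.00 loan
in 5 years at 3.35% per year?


Formula: PMT = PV * r / (1 - (1+r)^(-n))
Denominator: 1 - (1 + 0.0335)^(-5) = 0.151899
Numerator: $16,550.00 * 0.0335 = 554.425
PMT = 554.425 / 0.151899 = $3,649.96

$3,649.96


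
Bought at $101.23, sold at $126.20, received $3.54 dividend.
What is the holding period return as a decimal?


Formula: HPR = (P1 - P0 + D) / P0
Gain: $126.20 - $101.23 + $3.54 = $28.51
HPR = $28.51 / $101.23 = 0.2816

0.2816


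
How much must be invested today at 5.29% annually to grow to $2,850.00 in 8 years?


Formula: PV = FV / (1 + r)^n
Substituting: PV = $2,850.00 / (1 + 0.0529)^8
Discount factor: (1.0529)^8 = 1.510417
PV = $2,850.00 / 1.510417 = $1,886.90

$1,886.90


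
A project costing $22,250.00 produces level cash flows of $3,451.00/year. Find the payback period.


Formula: Payback = investment / annual cash flow
Substituting: Payback = $22,250.00 / $3,451.00
Payback = 6.4474 years

6.4474 years


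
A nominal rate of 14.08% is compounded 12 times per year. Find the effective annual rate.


Formula: EAR = (1 + r/m)^m - 1
Period rate: r/m = 0.1408 / 12 = 0.011733
Compounding: (1 + 0.011733)^12 = 1.150251
EAR = 1.150251 - 1 = 0.150251

0.150251


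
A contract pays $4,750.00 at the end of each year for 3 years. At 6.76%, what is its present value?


Formula: PV = PMT * (1 - (1+r)^(-n)) / r
Discount factor: (1 + 0.0676)^(-3) = 0.821815
Bracket: 1 - 0.821815 = 0.178185
PV = $4,750.00 * 0.178185 / 0.0676 = $12,520.36

$12,520.36


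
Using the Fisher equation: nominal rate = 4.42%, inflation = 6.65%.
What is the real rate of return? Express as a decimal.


Formula: (1 + r_real) = (1 + r_nom) / (1 + inflation)
Substituting: (1 + r_real) = 1.0442 / 1.0665
(1 + r_real) = 0.97909
r_real = 0.97909 - 1 = -0.02091

-0.02091


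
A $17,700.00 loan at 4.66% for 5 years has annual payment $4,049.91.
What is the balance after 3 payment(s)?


Formula: Balance = PV*(1+r)^k - PMT*((1+r)^k - 1)/r
Growth: (1 + 0.0466)^3 = 1.146416
Accumulated factor: ((1+r)^k - 1)/r = 3.141972
Balance = $17,700.00 * 1.146416 - $4,049.91 * 3.141972
Balance = $7,566.86

$7,566.86


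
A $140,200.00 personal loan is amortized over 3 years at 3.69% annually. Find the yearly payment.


Formula: PMT = PV * r / (1 - (1+r)^(-n))
Denominator: 1 - (1 + 0.0369)^(-3) = 0.103006
Numerator: $140,200.00 * 0.0369 = 5173.38
PMT = 5173.38 / 0.103006 = $50,223.90

$50,223.90


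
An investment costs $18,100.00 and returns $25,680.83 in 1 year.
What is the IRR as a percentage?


Formula: IRR = C1/C0 - 1
Substituting: IRR = $25,680.83 / $18,100.00 - 1
Ratio: 1.41883 - 1 = 0.41883
IRR = 41.883%

41.883%


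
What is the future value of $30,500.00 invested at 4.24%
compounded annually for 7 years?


Formula: FV = P * (1 + r)^n
Substituting: FV = $30,500.00 * (1 + 0.0424)^7
Growth factor: (1.0424)^7 = 1.337337
FV = $30,500.00 * 1.337337 = $40,788.77

$40,788.77


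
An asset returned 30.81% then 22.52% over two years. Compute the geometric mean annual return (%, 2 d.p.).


Formula: Geometric mean = ((1+r1)*(1+r2))^(1/2) - 1
Product: (1 + 0.3081) * (1 + 0.2252) = 1.3081 * 1.2252 = 1.602684
Square root: 1.602684^0.5 = 1.265972
Geometric mean = 1.265972 - 1 = 0.265972
As percentage: 26.60%

26.60%


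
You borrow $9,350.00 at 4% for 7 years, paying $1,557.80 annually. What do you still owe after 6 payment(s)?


Formula: Balance = PV*(1+r)^k - PMT*((1+r)^k - 1)/r
Growth: (1 + 0.04)^6 = 1.265319
Accumulated factor: ((1+r)^k - 1)/r = 6.632975
Balance = $9,350.00 * 1.265319 - $1,557.80 * 6.632975
Balance = $1,497.88

$1,497.88


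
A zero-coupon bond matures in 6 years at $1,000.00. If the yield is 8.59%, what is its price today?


Formula: Price = FV / (1 + r)^n
Substituting: Price = $1,000.00 / (1 + 0.0859)^6
Discount factor: (1.0859)^6 = 1.639604
Price = $1,000.00 / 1.639604 = $609.90

$609.90


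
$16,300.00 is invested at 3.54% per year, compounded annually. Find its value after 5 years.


Formula: FV = P * (1 + r)^n
Substituting: FV = $16,300.00 * (1 + 0.0354)^5
Growth factor: (1.0354)^5 = 1.189983
FV = $16,300.00 * 1.189983 = $19,396.72

$19,396.72


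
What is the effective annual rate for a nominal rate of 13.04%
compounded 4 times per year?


Formula: EAR = (1 + r/m)^m - 1
Period rate: r/m = 0.1304 / 4 = 0.0326
Compounding: (1 + 0.0326)^4 = 1.136916
EAR = 1.136916 - 1 = 0.136916

0.136916


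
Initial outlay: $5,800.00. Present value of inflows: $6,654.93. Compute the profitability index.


Formula: PI = PV(cash flows) / initial investment
Substituting: PI = $6,654.93 / $5,800.00
PI = 1.1474

1.1474


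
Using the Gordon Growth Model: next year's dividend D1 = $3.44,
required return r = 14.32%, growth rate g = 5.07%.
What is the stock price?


Formula: P = D1 / (r - g)
Spread: r - g = 0.1432 - 0.0507 = 0.0925
Substituting: P = $3.44 / 0.0925
P = $37.19

$37.19


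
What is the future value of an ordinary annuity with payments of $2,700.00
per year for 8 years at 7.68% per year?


Formula: FV = PMT * ((1+r)^n - 1) / r
Growth factor: (1 + 0.0768)^8 = 1.807509
Numerator: 1.807509 - 1 = 0.807509
FV = $2,700.00 * 0.807509 / 0.0768 = $28,388.97

$28,388.97


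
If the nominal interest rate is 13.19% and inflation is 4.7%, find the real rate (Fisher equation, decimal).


Formula: (1 + r_real) = (1 + r_nom) / (1 + inflation)
Substituting: (1 + r_real) = 1.1319 / 1.047
(1 + r_real) = 1.081089
r_real = 1.081089 - 1 = 0.081089

0.081089


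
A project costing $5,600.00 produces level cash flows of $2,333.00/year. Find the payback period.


Formula: Payback = investment / annual cash flow
Substituting: Payback = $5,600.00 / $2,333.00
Payback = 2.4003 years

2.4003 years


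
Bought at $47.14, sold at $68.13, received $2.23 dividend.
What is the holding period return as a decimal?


Formula: HPR = (P1 - P0 + D) / P0
Gain: $68.13 - $47.14 + $2.23 = $23.22
HPR = $23.22 / $47.14 = 0.4926

0.4926


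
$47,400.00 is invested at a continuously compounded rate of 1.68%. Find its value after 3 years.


Formula: FV = P * e^(r*t)
Exponent: r*t = 0.0168 * 3 = 0.0504
e^(0.0504) = 1.051692
FV = $47,400.00 * 1.051692 = $49,850.19

$49,850.19


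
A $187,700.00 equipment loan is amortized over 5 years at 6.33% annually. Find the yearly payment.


Formula: PMT = PV * r / (1 - (1+r)^(-n))
Denominator: 1 - (1 + 0.0633)^(-5) = 0.264266
Numerator: $187,700.00 * 0.0633 = 11881.41
PMT = 11881.41 / 0.264266 = $44,960.07

$44,960.07


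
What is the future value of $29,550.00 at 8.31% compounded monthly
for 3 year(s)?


Formula: FV = P * (1 + r/m)^(m*t)
Period rate: r/m = 0.0831 / 12 = 0.006925
Total periods: m*t = 12 * 3 = 36
Growth factor: (1 + 0.006925)^36 = 1.282025
FV = $29,550.00 * 1.282025 = $37,883.84

$37,883.84


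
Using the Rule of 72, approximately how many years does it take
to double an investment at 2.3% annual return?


Formula: Years ≈ 72 / r
Substituting: Years ≈ 72 / 2.3
Years ≈ 31.3

31.3 years


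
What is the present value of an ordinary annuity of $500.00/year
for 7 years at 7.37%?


Formula: PV = PMT * (1 - (1+r)^(-n)) / r
Discount factor: (1 + 0.0737)^(-7) = 0.607882
Bracket: 1 - 0.607882 = 0.392118
PV = $500.00 * 0.392118 / 0.0737 = $2,660.23

$2,660.23


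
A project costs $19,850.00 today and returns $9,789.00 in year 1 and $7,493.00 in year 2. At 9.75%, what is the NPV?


Formula: NPV = C0 + C1/(1+r) + C2/(1+r)^2
Discount C1: $9,789.00 / (1 + 0.0975) = $8,919.36
Discount C2: $7,493.00 / (1 + 0.0975)^2 = $6,220.81
NPV = -$19,850.00 + $8,919.36 + $6,220.81 = -$4,709.83

-$4,709.83


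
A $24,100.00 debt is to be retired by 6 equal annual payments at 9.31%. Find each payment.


Formula: PMT = PV * r / (1 - (1+r)^(-n))
Denominator: 1 - (1 + 0.0931)^(-6) = 0.413807
Numerator: $24,100.00 * 0.0931 = 2243.71
PMT = 2243.71 / 0.413807 = $5,422.12

$5,422.12


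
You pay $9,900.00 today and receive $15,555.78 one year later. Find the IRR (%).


Formula: IRR = C1/C0 - 1
Substituting: IRR = $15,555.78 / $9,900.00 - 1
Ratio: 1.571291 - 1 = 0.571291
IRR = 57.1291%

57.1291%


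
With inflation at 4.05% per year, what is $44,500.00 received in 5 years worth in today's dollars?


Formula: Real value = nominal / (1 + inflation)^years
Price level: (1 + 0.0405)^5 = 1.21958
Real value = $44,500.00 / 1.21958 = $36,487.96

$36,487.96


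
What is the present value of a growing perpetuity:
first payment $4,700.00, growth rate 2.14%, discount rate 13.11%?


Formula: PV = C / (r - g)
Spread: r - g = 0.1311 - 0.0214 = 0.1097
Substituting: PV = $4,700.00 / 0.1097
PV = $42,844.12

$42,844.12


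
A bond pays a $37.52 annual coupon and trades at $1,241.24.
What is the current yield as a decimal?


Formula: Current yield = annual coupon / price
Substituting: CY = $37.52 / $1,241.24
CY = 0.030228

0.030228


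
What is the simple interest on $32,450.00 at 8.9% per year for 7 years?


Formula: I = P * r * t
Substituting: I = $32,450.00 * 0.089 * 7
Step: I = $32,450.00 * 0.623
I = $20,216.35

$20,216.35


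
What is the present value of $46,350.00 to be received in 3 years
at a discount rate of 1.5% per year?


Formula: PV = FV / (1 + r)^n
Substituting: PV = $46,350.00 / (1 + 0.015)^3
Discount factor: (1.015)^3 = 1.045678
PV = $46,350.00 / 1.045678 = $44,325.29

$44,325.29


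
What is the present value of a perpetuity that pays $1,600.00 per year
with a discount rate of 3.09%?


Formula: PV = C / r
Substituting: PV = $1,600.00 / 0.0309
PV = $51,779.94

$51,779.94


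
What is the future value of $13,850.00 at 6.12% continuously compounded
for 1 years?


Formula: FV = P * e^(r*t)
Exponent: r*t = 0.0612 * 1 = 0.0612
e^(0.0612) = 1.063112
FV = $13,850.00 * 1.063112 = $14,724.09

$14,724.09


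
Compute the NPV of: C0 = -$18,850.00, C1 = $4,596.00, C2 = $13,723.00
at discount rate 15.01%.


Formula: NPV = C0 + C1/(1+r) + C2/(1+r)^2
Discount C1: $4,596.00 / (1 + 0.1501) = $3,996.17
Discount C2: $13,723.00 / (1 + 0.1501)^2 = $10,374.76
NPV = -$18,850.00 + $3,996.17 + $10,374.76 = -$4,479.07

-$4,479.07


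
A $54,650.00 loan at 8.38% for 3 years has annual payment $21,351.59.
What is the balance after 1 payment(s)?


Formula: Balance = PV*(1+r)^k - PMT*((1+r)^k - 1)/r
Growth: (1 + 0.0838)^1 = 1.0838
Accumulated factor: ((1+r)^k - 1)/r = 1.0
Balance = $54,650.00 * 1.0838 - $21,351.59 * 1.0
Balance = $37,878.08

$37,878.08


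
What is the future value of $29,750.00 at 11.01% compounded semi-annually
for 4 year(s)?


Formula: FV = P * (1 + r/m)^(m*t)
Period rate: r/m = 0.1101 / 2 = 0.05505
Total periods: m*t = 2 * 4 = 8
Growth factor: (1 + 0.05505)^8 = 1.535268
FV = $29,750.00 * 1.535268 = $45,674.24

$45,674.24


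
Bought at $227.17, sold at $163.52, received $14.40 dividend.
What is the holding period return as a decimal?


Formula: HPR = (P1 - P0 + D) / P0
Gain: $163.52 - $227.17 + $14.40 = -$49.25
HPR = -$49.25 / $227.17 = -0.2168

-0.2168


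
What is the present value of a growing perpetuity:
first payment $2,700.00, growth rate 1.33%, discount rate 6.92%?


Formula: PV = C / (r - g)
Spread: r - g = 0.0692 - 0.0133 = 0.0559
Substituting: PV = $2,700.00 / 0.0559
PV = $48,300.54

$48,300.54


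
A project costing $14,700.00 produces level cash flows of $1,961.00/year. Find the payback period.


Formula: Payback = investment / annual cash flow
Substituting: Payback = $14,700.00 / $1,961.00
Payback = 7.4962 years

7.4962 years


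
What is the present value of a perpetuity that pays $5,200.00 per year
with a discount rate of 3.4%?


Formula: PV = C / r
Substituting: PV = $5,200.00 / 0.034
PV = $152,941.18

$152,941.18


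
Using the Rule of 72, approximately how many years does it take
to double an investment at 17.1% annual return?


Formula: Years ≈ 72 / r
Substituting: Years ≈ 72 / 17.1
Years ≈ 4.2

4.2 years


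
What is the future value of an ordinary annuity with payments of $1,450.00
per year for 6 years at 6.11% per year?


Formula: FV = PMT * ((1+r)^n - 1) / r
Growth factor: (1 + 0.0611)^6 = 1.427374
Numerator: 1.427374 - 1 = 0.427374
FV = $1,450.00 * 0.427374 / 0.0611 = $10,142.27

$10,142.27


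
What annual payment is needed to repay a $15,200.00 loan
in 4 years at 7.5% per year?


Formula: PMT = PV * r / (1 - (1+r)^(-n))
Denominator: 1 - (1 + 0.075)^(-4) = 0.251199
Numerator: $15,200.00 * 0.075 = 1140.0
PMT = 1140.0 / 0.251199 = $4,538.23

$4,538.23


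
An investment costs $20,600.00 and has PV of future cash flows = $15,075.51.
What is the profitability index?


Formula: PI = PV(cash flows) / initial investment
Substituting: PI = $15,075.51 / $20,600.00
PI = 0.7318

0.7318


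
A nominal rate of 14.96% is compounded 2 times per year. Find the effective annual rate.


Formula: EAR = (1 + r/m)^m - 1
Period rate: r/m = 0.1496 / 2 = 0.0748
Compounding: (1 + 0.0748)^2 = 1.155195
EAR = 1.155195 - 1 = 0.155195

0.155195


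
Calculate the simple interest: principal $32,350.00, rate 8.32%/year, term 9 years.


Formula: I = P * r * t
Substituting: I = $32,350.00 * 0.0832 * 9
Step: I = $32,350.00 * 0.7488
I = $24,223.68

$24,223.68


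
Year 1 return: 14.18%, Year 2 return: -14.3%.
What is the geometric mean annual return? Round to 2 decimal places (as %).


Formula: Geometric mean = ((1+r1)*(1+r2))^(1/2) - 1
Product: (1 + 0.1418) * (1 + -0.143) = 1.1418 * 0.857 = 0.978523
Square root: 0.978523^0.5 = 0.989203
Geometric mean = 0.989203 - 1 = -0.010797
As percentage: -1.08%

-1.08%


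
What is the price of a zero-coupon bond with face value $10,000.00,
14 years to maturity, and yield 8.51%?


Formula: Price = FV / (1 + r)^n
Substituting: Price = $10,000.00 / (1 + 0.0851)^14
Discount factor: (1.0851)^14 = 3.137449
Price = $10,000.00 / 3.137449 = $3,187.30

$3,187.30


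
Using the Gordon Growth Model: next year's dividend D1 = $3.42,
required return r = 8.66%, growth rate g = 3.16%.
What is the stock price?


Formula: P = D1 / (r - g)
Spread: r - g = 0.0866 - 0.0316 = 0.055
Substituting: P = $3.42 / 0.055
P = $62.18

$62.18


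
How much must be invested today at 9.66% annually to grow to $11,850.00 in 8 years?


Formula: PV = FV / (1 + r)^n
Substituting: PV = $11,850.00 / (1 + 0.0966)^8
Discount factor: (1.0966)^8 = 2.091154
PV = $11,850.00 / 2.091154 = $5,666.73

$5,666.73


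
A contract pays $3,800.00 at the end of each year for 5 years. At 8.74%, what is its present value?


Formula: PV = PMT * (1 - (1+r)^(-n)) / r
Discount factor: (1 + 0.0874)^(-5) = 0.657739
Bracket: 1 - 0.657739 = 0.342261
PV = $3,800.00 * 0.342261 / 0.0874 = $14,880.93

$14,880.93


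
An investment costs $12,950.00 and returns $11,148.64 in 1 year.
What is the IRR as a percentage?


Formula: IRR = C1/C0 - 1
Substituting: IRR = $11,148.64 / $12,950.00 - 1
Ratio: 0.860899 - 1 = -0.139101
IRR = -13.9101%

-13.9101%


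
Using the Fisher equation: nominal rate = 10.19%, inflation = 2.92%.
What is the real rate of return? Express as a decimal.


Formula: (1 + r_real) = (1 + r_nom) / (1 + inflation)
Substituting: (1 + r_real) = 1.1019 / 1.0292
(1 + r_real) = 1.070637
r_real = 1.070637 - 1 = 0.070637

0.070637


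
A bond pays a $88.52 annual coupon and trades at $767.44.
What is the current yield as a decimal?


Formula: Current yield = annual coupon / price
Substituting: CY = $88.52 / $767.44
CY = 0.115345

0.115345


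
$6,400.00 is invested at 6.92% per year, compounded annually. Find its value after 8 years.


Formula: FV = P * (1 + r)^n
Substituting: FV = $6,400.00 * (1 + 0.0692)^8
Growth factor: (1.0692)^8 = 1.707936
FV = $6,400.00 * 1.707936 = $10,930.79

$10,930.79


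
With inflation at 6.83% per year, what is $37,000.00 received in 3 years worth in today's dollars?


Formula: Real value = nominal / (1 + inflation)^years
Price level: (1 + 0.0683)^3 = 1.219213
Real value = $37,000.00 / 1.219213 = $30,347.44

$30,347.44


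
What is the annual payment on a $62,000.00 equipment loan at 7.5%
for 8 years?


Formula: PMT = PV * r / (1 - (1+r)^(-n))
Denominator: 1 - (1 + 0.075)^(-8) = 0.439298
Numerator: $62,000.00 * 0.075 = 4650.0
PMT = 4650.0 / 0.439298 = $10,585.08

$10,585.08


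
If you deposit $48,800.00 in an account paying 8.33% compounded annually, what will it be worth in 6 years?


Formula: FV = P * (1 + r)^n
Substituting: FV = $48,800.00 * (1 + 0.0833)^6
Growth factor: (1.0833)^6 = 1.61619
FV = $48,800.00 * 1.61619 = $78,870.08

$78,870.08


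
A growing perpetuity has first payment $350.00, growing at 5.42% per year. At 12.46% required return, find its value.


Formula: PV = C / (r - g)
Spread: r - g = 0.1246 - 0.0542 = 0.0704
Substituting: PV = $350.00 / 0.0704
PV = $4,971.59

$4,971.59


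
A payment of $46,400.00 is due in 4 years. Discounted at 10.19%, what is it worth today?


Formula: PV = FV / (1 + r)^n
Substituting: PV = $46,400.00 / (1 + 0.1019)^4
Discount factor: (1.1019)^4 = 1.474242
PV = $46,400.00 / 1.474242 = $31,473.80

$31,473.80


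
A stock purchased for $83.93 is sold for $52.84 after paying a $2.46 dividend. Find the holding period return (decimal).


Formula: HPR = (P1 - P0 + D) / P0
Gain: $52.84 - $83.93 + $2.46 = -$28.63
HPR = -$28.63 / $83.93 = -0.3411

-0.3411


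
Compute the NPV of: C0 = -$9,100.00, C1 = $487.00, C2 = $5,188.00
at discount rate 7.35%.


Formula: NPV = C0 + C1/(1+r) + C2/(1+r)^2
Discount C1: $487.00 / (1 + 0.0735) = $453.66
Discount C2: $5,188.00 / (1 + 0.0735)^2 = $4,501.90
NPV = -$9,100.00 + $453.66 + $4,501.90 = -$4,144.44

-$4,144.44


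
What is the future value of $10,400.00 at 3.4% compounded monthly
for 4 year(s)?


Formula: FV = P * (1 + r/m)^(m*t)
Period rate: r/m = 0.034 / 12 = 0.002833
Total periods: m*t = 12 * 4 = 48
Growth factor: (1 + 0.002833)^48 = 1.145462
FV = $10,400.00 * 1.145462 = $11,912.80

$11,912.80


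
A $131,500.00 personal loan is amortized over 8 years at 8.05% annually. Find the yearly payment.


Formula: PMT = PV * r / (1 - (1+r)^(-n))
Denominator: 1 - (1 + 0.0805)^(-8) = 0.461728
Numerator: $131,500.00 * 0.0805 = 10585.75
PMT = 10585.75 / 0.461728 = $22,926.38

$22,926.38


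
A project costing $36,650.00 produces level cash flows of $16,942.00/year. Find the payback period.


Formula: Payback = investment / annual cash flow
Substituting: Payback = $36,650.00 / $16,942.00
Payback = 2.1633 years

2.1633 years


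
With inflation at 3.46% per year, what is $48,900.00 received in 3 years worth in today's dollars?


Formula: Real value = nominal / (1 + inflation)^years
Price level: (1 + 0.0346)^3 = 1.107433
Real value = $48,900.00 / 1.107433 = $44,156.17

$44,156.17


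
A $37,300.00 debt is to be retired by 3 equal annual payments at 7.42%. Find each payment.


Formula: PMT = PV * r / (1 - (1+r)^(-n))
Denominator: 1 - (1 + 0.0742)^(-3) = 0.19324
Numerator: $37,300.00 * 0.0742 = 2767.66
PMT = 2767.66 / 0.19324 = $14,322.42

$14,322.42


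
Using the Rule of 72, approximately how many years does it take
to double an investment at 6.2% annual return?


Formula: Years ≈ 72 / r
Substituting: Years ≈ 72 / 6.2
Years ≈ 11.6

11.6 years


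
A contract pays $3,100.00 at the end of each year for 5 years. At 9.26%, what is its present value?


Formula: PV = PMT * (1 - (1+r)^(-n)) / r
Discount factor: (1 + 0.0926)^(-5) = 0.642235
Bracket: 1 - 0.642235 = 0.357765
PV = $3,100.00 * 0.357765 / 0.0926 = $11,977.01

$11,977.01


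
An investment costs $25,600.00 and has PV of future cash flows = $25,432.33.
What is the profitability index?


Formula: PI = PV(cash flows) / initial investment
Substituting: PI = $25,432.33 / $25,600.00
PI = 0.9935

0.9935


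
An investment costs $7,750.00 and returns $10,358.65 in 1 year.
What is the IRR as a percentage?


Formula: IRR = C1/C0 - 1
Substituting: IRR = $10,358.65 / $7,750.00 - 1
Ratio: 1.3366 - 1 = 0.3366
IRR = 33.66%

33.66%


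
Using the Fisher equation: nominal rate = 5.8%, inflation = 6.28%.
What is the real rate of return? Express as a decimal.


Formula: (1 + r_real) = (1 + r_nom) / (1 + inflation)
Substituting: (1 + r_real) = 1.058 / 1.0628
(1 + r_real) = 0.995484
r_real = 0.995484 - 1 = -0.004516

-0.004516


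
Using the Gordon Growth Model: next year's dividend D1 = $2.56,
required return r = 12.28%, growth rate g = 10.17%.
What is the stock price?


Formula: P = D1 / (r - g)
Spread: r - g = 0.1228 - 0.1017 = 0.0211
Substituting: P = $2.56 / 0.0211
P = $121.33

$121.33


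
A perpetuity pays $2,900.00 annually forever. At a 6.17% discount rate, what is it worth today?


Formula: PV = C / r
Substituting: PV = $2,900.00 / 0.0617
PV = $47,001.62

$47,001.62


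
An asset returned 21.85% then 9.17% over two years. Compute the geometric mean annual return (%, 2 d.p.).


Formula: Geometric mean = ((1+r1)*(1+r2))^(1/2) - 1
Product: (1 + 0.2185) * (1 + 0.0917) = 1.2185 * 1.0917 = 1.330236
Square root: 1.330236^0.5 = 1.153359
Geometric mean = 1.153359 - 1 = 0.153359
As percentage: 15.34%

15.34%


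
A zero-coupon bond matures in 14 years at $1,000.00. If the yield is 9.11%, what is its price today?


Formula: Price = FV / (1 + r)^n
Substituting: Price = $1,000.00 / (1 + 0.0911)^14
Discount factor: (1.0911)^14 = 3.389251
Price = $1,000.00 / 3.389251 = $295.05

$295.05


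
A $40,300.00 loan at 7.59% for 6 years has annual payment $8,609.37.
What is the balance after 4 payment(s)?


Formula: Balance = PV*(1+r)^k - PMT*((1+r)^k - 1)/r
Growth: (1 + 0.0759)^4 = 1.339947
Accumulated factor: ((1+r)^k - 1)/r = 4.47888
Balance = $40,300.00 * 1.339947 - $8,609.37 * 4.47888
Balance = $15,439.53

$15,439.53


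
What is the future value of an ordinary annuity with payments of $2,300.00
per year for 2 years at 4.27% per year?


Formula: FV = PMT * ((1+r)^n - 1) / r
Growth factor: (1 + 0.0427)^2 = 1.087223
Numerator: 1.087223 - 1 = 0.087223
FV = $2,300.00 * 0.087223 / 0.0427 = $4,698.21

$4,698.21


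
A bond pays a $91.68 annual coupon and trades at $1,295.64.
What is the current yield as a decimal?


Formula: Current yield = annual coupon / price
Substituting: CY = $91.68 / $1,295.64
CY = 0.07076

0.07076


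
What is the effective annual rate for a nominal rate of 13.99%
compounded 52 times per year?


Formula: EAR = (1 + r/m)^m - 1
Period rate: r/m = 0.1399 / 52 = 0.00269
Compounding: (1 + 0.00269)^52 = 1.149943
EAR = 1.149943 - 1 = 0.149943

0.149943


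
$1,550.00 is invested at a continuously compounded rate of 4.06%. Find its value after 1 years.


Formula: FV = P * e^(r*t)
Exponent: r*t = 0.0406 * 1 = 0.0406
e^(0.0406) = 1.041435
FV = $1,550.00 * 1.041435 = $1,614.22

$1,614.22


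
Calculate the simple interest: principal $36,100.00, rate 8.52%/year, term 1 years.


Formula: I = P * r * t
Substituting: I = $36,100.00 * 0.0852 * 1
Step: I = $36,100.00 * 0.0852
I = $3,075.72

$3,075.72


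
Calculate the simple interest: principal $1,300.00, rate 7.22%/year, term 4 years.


Formula: I = P * r * t
Substituting: I = $1,300.00 * 0.0722 * 4
Step: I = $1,300.00 * 0.2888
I = $375.44

$375.44


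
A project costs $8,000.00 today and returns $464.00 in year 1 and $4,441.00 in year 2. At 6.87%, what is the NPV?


Formula: NPV = C0 + C1/(1+r) + C2/(1+r)^2
Discount C1: $464.00 / (1 + 0.0687) = $434.17
Discount C2: $4,441.00 / (1 + 0.0687)^2 = $3,888.38
NPV = -$8,000.00 + $434.17 + $3,888.38 = -$3,677.44

-$3,677.44
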